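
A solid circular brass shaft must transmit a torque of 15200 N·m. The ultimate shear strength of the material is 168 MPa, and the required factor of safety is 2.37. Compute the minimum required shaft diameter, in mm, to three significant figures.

d = 103 mm

Allowable shear stress τ_allow = 168/2.37 = 70.89 MPa.
For a solid shaft τ = 16T/(πd³), so d³ = 16T/(π τ_allow) = 16×1.5200×10^7/(π×70.89) = 1.092×10^6 mm³.
d = (1.092×10^6)^(1/3) = 103.0 mm.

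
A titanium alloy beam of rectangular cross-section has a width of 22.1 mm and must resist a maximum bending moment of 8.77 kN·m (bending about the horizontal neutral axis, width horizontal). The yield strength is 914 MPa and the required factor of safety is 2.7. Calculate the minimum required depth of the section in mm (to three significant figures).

σ_allow = 914/2.7 = 338.5 MPa.
For a rectangular section σ = 6M/(bh²), so h² = 6M/(b σ_allow) = 6×8770000/(22.1×338.5) = 7034 mm².
h = 83.87 mm.

h = 83.9 mm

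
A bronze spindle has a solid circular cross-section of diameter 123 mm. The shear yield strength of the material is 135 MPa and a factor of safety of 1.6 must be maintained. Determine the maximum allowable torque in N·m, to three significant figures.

τ_allow = 135/1.6 = 84.38 MPa.
For a solid shaft T_allow = τ_allow·πd³/16; πd³/16 = π×123³/16 = 365400 mm³.
T_allow = 84.38×365400 = 3.083×10^7 N·mm = 30830 N·m.

T_allow = 30800 N·m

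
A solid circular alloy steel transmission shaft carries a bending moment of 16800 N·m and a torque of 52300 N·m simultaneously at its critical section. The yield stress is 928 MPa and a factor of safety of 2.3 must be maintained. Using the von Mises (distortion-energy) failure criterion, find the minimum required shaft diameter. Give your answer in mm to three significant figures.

d = 107 mm

σ_allow = σ_y/n = 928/2.3 = 403.5 MPa.
For a solid shaft σ_b = 32M/(πd³) and τ = 16T/(πd³), so the von Mises stress is σ' = (16/πd³)·√(4M²+3T²).
√(4M²+3T²) = √(4×(1.680×10^7)² + 3×(5.230×10^7)²) = 9.662×10^7 N·mm.
d³ = 16×9.662×10^7/(π×403.5) = 1.220×10^6 mm³.
d = 106.8 mm.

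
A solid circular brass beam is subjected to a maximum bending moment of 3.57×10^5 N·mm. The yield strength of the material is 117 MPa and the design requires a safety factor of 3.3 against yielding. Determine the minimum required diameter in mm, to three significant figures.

d = 46.8 mm

σ_allow = 117/3.3 = 35.45 MPa.
For a solid circular section σ = 32M/(πd³), so d³ = 32M/(π σ_allow) = 32×357000/(π×35.45) = 102600 mm³.
d = 46.81 mm.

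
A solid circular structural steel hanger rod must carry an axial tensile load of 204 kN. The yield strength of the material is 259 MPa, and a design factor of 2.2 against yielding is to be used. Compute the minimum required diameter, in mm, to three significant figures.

d = 47.0 mm

Allowable stress σ_allow = 259/2.2 = 117.7 MPa.
Required area A = F/σ_allow = 204000/117.7 = 1733 mm².
A = πd²/4 → d = √(4A/π) = 46.97 mm.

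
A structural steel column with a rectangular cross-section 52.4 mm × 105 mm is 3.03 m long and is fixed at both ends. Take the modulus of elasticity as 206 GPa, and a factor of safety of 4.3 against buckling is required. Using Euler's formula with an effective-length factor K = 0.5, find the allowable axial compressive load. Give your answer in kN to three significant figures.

Buckling occurs about the weak axis: I_min = h·b³/12 = 105×52.4³/12 = 1.259×10^6 mm⁴ (b = 52.4 mm is the smaller dimension).
Effective length L_e = KL = 0.5×3.03 m = 1515 mm.
Euler critical load P_cr = π²EI/L_e² = π²×206000×1.259×10^6/1515² = 1.115×10^6 N.
P_allow = P_cr/n = 1.115×10^6/4.3 = 259300 N.

P_allow = 259 kN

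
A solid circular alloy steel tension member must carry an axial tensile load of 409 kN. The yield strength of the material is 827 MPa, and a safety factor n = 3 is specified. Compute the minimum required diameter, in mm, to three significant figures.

Allowable stress σ_allow = 827/3 = 275.7 MPa.
Required area A = F/σ_allow = 409000/275.7 = 1484 mm².
A = πd²/4 → d = √(4A/π) = 43.46 mm.

d = 43.5 mm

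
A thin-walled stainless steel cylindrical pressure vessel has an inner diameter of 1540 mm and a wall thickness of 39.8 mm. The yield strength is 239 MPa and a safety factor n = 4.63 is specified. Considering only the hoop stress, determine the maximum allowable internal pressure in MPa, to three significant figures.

p_allow = 2.67 MPa

σ_allow = 239/4.63 = 51.62 MPa.
σ_h = pD/(2t) → p_allow = 2σ_allow t/D = 2×51.62×39.8/1540 = 2.668 MPa.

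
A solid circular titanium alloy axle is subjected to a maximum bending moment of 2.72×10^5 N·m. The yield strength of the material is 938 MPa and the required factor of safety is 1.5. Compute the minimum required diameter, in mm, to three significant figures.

d = 164 mm

σ_allow = 938/1.5 = 625.3 MPa.
For a solid circular section σ = 32M/(πd³), so d³ = 32M/(π σ_allow) = 32×2.7200×10^8/(π×625.3) = 4.431×10^6 mm³.
d = 164.2 mm.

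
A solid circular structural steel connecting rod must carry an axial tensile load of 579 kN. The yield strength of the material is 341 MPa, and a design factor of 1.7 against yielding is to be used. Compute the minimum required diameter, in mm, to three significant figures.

Allowable stress σ_allow = 341/1.7 = 200.6 MPa.
Required area A = F/σ_allow = 579000/200.6 = 2887 mm².
A = πd²/4 → d = √(4A/π) = 60.62 mm.

d = 60.6 mm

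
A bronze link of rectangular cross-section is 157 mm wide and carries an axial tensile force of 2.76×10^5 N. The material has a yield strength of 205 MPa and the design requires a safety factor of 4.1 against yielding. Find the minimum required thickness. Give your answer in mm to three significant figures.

t = 35.2 mm

σ_allow = 205/4.1 = 50.00 MPa.
Required area A = F/σ_allow = 276000/50.00 = 5520 mm².
t = A/w = 5520/157 = 35.16 mm.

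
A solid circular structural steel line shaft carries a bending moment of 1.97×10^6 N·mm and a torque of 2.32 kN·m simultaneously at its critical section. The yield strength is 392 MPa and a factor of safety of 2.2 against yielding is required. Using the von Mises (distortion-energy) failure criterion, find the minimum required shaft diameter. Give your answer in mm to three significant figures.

d = 54.4 mm

σ_allow = σ_y/n = 392/2.2 = 178.2 MPa.
For a solid shaft σ_b = 32M/(πd³) and τ = 16T/(πd³), so the von Mises stress is σ' = (16/πd³)·√(4M²+3T²).
√(4M²+3T²) = √(4×(1.970×10^6)² + 3×(2.320×10^6)²) = 5.628×10^6 N·mm.
d³ = 16×5.628×10^6/(π×178.2) = 160900 mm³.
d = 54.38 mm.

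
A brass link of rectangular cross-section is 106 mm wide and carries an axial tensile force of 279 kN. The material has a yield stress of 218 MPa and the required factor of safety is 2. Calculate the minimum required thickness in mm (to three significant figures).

t = 24.1 mm

σ_allow = 218/2 = 109.0 MPa.
Required area A = F/σ_allow = 279000/109.0 = 2560 mm².
t = A/w = 2560/106 = 24.15 mm.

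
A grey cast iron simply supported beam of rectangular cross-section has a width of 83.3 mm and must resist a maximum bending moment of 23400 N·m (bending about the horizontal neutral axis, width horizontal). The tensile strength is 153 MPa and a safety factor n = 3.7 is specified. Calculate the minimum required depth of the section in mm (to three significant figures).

σ_allow = 153/3.7 = 41.35 MPa.
For a rectangular section σ = 6M/(bh²), so h² = 6M/(b σ_allow) = 6×2.3400×10^7/(83.3×41.35) = 40760 mm².
h = 201.9 mm.

h = 202 mm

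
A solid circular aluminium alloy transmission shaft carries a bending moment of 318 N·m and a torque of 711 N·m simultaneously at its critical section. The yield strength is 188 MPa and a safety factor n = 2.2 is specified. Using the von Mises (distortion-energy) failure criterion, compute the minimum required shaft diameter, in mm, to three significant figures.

σ_allow = σ_y/n = 188/2.2 = 85.45 MPa.
For a solid shaft σ_b = 32M/(πd³) and τ = 16T/(πd³), so the von Mises stress is σ' = (16/πd³)·√(4M²+3T²).
√(4M²+3T²) = √(4×(318000)² + 3×(711000)²) = 1.386×10^6 N·mm.
d³ = 16×1.386×10^6/(π×85.45) = 82600 mm³.
d = 43.55 mm.

d = 43.6 mm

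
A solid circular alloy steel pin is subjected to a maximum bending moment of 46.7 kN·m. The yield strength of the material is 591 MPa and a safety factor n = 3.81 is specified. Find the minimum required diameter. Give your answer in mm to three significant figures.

σ_allow = 591/3.81 = 155.1 MPa.
For a solid circular section σ = 32M/(πd³), so d³ = 32M/(π σ_allow) = 32×4.6700×10^7/(π×155.1) = 3.067×10^6 mm³.
d = 145.3 mm.

d = 145 mm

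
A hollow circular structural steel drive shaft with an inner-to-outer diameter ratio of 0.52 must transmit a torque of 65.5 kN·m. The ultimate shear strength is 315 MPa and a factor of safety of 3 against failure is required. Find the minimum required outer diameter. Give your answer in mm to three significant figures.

d_o = 151 mm

τ_allow = 315/3 = 105.0 MPa.
For a hollow shaft τ = 16T/[πd_o³(1−k⁴)] with k = 0.52, so 1−k⁴ = 0.9269.
d_o³ = 16T/[π τ_allow (1−k⁴)] = 16×6.5500×10^7/(π×105.0×0.9269) = 3.428×10^6 mm³.
d_o = 150.8 mm.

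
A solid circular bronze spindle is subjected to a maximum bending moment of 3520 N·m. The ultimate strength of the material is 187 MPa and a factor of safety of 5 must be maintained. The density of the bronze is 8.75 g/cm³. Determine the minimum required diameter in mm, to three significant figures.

σ_allow = 187/5 = 37.40 MPa.
For a solid circular section σ = 32M/(πd³), so d³ = 32M/(π σ_allow) = 32×3520000/(π×37.40) = 958700 mm³.
d = 98.60 mm.

d = 98.6 mm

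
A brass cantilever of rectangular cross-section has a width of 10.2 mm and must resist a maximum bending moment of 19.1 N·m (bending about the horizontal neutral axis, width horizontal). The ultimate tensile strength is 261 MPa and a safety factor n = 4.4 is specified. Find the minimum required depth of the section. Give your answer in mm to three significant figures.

h = 13.8 mm

σ_allow = 261/4.4 = 59.32 MPa.
For a rectangular section σ = 6M/(bh²), so h² = 6M/(b σ_allow) = 6×19100/(10.2×59.32) = 189.4 mm².
h = 13.76 mm.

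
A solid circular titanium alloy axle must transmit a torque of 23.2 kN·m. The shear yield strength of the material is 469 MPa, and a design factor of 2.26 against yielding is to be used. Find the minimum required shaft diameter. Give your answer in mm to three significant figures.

d = 82.9 mm

Allowable shear stress τ_allow = 469/2.26 = 207.5 MPa.
For a solid shaft τ = 16T/(πd³), so d³ = 16T/(π τ_allow) = 16×2.3200×10^7/(π×207.5) = 569400 mm³.
d = (569400)^(1/3) = 82.88 mm.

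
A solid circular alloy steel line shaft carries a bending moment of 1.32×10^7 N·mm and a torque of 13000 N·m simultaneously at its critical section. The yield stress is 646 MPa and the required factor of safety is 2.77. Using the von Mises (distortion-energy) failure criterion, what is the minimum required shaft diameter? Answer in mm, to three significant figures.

d = 91.2 mm

σ_allow = σ_y/n = 646/2.77 = 233.2 MPa.
For a solid shaft σ_b = 32M/(πd³) and τ = 16T/(πd³), so the von Mises stress is σ' = (16/πd³)·√(4M²+3T²).
√(4M²+3T²) = √(4×(1.320×10^7)² + 3×(1.300×10^7)²) = 3.470×10^7 N·mm.
d³ = 16×3.470×10^7/(π×233.2) = 757700 mm³.
d = 91.17 mm.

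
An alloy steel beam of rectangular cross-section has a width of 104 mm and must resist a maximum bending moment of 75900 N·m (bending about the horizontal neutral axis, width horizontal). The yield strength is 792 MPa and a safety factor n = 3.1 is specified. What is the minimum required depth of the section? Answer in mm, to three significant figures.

σ_allow = 792/3.1 = 255.5 MPa.
For a rectangular section σ = 6M/(bh²), so h² = 6M/(b σ_allow) = 6×7.5900×10^7/(104×255.5) = 17140 mm².
h = 130.9 mm.

h = 131 mm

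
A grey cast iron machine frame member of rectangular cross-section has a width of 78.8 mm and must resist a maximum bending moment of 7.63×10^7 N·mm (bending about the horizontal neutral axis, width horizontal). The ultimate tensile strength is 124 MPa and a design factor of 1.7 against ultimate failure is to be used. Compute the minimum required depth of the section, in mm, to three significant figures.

σ_allow = 124/1.7 = 72.94 MPa.
For a rectangular section σ = 6M/(bh²), so h² = 6M/(b σ_allow) = 6×7.6300×10^7/(78.8×72.94) = 79650 mm².
h = 282.2 mm.

h = 282 mm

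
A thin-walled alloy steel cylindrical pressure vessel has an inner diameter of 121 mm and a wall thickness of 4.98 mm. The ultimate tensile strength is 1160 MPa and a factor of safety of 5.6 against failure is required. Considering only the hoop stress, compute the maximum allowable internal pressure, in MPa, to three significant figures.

p_allow = 17.1 MPa

σ_allow = 1160/5.6 = 207.1 MPa.
σ_h = pD/(2t) → p_allow = 2σ_allow t/D = 2×207.1×4.98/121 = 17.05 MPa.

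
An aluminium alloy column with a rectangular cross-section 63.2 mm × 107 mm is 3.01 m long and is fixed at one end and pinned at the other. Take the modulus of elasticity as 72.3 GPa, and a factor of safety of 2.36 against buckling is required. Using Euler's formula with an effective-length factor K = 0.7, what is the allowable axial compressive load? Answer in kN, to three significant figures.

P_allow = 153 kN

Buckling occurs about the weak axis: I_min = h·b³/12 = 107×63.2³/12 = 2.251×10^6 mm⁴ (b = 63.2 mm is the smaller dimension).
Effective length L_e = KL = 0.7×3.01 m = 2107 mm.
Euler critical load P_cr = π²EI/L_e² = π²×72300×2.251×10^6/2107² = 361800 N.
P_allow = P_cr/n = 361800/2.36 = 153300 N.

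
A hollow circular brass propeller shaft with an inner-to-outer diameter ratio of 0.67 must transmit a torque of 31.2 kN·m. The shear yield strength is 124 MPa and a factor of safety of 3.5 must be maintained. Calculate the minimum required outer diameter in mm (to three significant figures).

τ_allow = 124/3.5 = 35.43 MPa.
For a hollow shaft τ = 16T/[πd_o³(1−k⁴)] with k = 0.67, so 1−k⁴ = 0.7985.
d_o³ = 16T/[π τ_allow (1−k⁴)] = 16×3.1200×10^7/(π×35.43×0.7985) = 5.617×10^6 mm³.
d_o = 177.8 mm.

d_o = 178 mm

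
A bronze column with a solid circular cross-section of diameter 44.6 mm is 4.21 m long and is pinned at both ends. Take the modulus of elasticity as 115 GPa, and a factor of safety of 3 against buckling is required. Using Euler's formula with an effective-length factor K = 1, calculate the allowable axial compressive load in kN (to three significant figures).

I = πd⁴/64 = π×44.6⁴/64 = 194200 mm⁴.
Effective length L_e = KL = 1×4.21 m = 4210 mm.
Euler critical load P_cr = π²EI/L_e² = π²×115000×194200/4210² = 12440 N.
P_allow = P_cr/n = 12440/3 = 4146 N.

P_allow = 4.15 kN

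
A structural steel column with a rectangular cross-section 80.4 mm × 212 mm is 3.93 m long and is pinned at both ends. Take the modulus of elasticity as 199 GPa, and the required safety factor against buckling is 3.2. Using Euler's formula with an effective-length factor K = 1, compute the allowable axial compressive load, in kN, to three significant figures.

Buckling occurs about the weak axis: I_min = h·b³/12 = 212×80.4³/12 = 9.182×10^6 mm⁴ (b = 80.4 mm is the smaller dimension).
Effective length L_e = KL = 1×3.93 m = 3930 mm.
Euler critical load P_cr = π²EI/L_e² = π²×199000×9.182×10^6/3930² = 1.168×10^6 N.
P_allow = P_cr/n = 1.168×10^6/3.2 = 364900 N.

P_allow = 365 kN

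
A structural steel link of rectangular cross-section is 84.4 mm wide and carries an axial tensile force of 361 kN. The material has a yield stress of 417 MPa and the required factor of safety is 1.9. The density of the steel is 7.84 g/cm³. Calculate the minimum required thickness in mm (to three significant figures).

t = 19.5 mm

σ_allow = 417/1.9 = 219.5 MPa.
Required area A = F/σ_allow = 361000/219.5 = 1645 mm².
t = A/w = 1645/84.4 = 19.49 mm.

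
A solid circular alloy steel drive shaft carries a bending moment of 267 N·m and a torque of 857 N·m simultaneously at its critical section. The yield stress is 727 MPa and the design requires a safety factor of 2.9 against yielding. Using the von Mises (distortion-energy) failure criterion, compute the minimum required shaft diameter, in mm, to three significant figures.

d = 31.8 mm

σ_allow = σ_y/n = 727/2.9 = 250.7 MPa.
For a solid shaft σ_b = 32M/(πd³) and τ = 16T/(πd³), so the von Mises stress is σ' = (16/πd³)·√(4M²+3T²).
√(4M²+3T²) = √(4×(267000)² + 3×(857000)²) = 1.577×10^6 N·mm.
d³ = 16×1.577×10^6/(π×250.7) = 32050 mm³.
d = 31.76 mm.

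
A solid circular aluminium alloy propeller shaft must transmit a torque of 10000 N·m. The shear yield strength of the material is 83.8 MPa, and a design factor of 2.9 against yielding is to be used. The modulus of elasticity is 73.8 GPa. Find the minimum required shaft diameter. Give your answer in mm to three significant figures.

Allowable shear stress τ_allow = 83.8/2.9 = 28.90 MPa.
For a solid shaft τ = 16T/(πd³), so d³ = 16T/(π τ_allow) = 16×1.0000×10^7/(π×28.90) = 1.762×10^6 mm³.
d = (1.762×10^6)^(1/3) = 120.8 mm.

d = 121 mm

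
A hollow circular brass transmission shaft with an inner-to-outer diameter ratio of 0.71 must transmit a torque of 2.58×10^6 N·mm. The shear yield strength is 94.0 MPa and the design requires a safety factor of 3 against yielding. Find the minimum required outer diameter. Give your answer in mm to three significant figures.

τ_allow = 94.0/3 = 31.33 MPa.
For a hollow shaft τ = 16T/[πd_o³(1−k⁴)] with k = 0.71, so 1−k⁴ = 0.7459.
d_o³ = 16T/[π τ_allow (1−k⁴)] = 16×2580000/(π×31.33×0.7459) = 562200 mm³.
d_o = 82.53 mm.

d_o = 82.5 mm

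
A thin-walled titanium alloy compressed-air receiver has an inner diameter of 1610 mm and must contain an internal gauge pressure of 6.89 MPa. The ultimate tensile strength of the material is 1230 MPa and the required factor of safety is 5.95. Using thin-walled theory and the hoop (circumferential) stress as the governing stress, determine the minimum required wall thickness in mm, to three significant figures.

σ_allow = 1230/5.95 = 206.7 MPa.
Hoop stress σ_h = pD/(2t), so t = pD/(2σ_allow) = 6.89×1610/(2×206.7) = 26.83 mm.

t = 26.8 mm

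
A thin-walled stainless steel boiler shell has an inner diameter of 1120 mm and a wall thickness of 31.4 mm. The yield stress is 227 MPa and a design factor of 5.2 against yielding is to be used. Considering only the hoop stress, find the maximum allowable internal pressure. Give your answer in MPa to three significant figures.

p_allow = 2.45 MPa

σ_allow = 227/5.2 = 43.65 MPa.
σ_h = pD/(2t) → p_allow = 2σ_allow t/D = 2×43.65×31.4/1120 = 2.448 MPa.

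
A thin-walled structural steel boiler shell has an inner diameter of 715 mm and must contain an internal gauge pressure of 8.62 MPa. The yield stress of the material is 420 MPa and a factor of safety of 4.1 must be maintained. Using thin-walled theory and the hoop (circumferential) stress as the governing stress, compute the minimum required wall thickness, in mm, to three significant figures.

t = 30.1 mm

σ_allow = 420/4.1 = 102.4 MPa.
Hoop stress σ_h = pD/(2t), so t = pD/(2σ_allow) = 8.62×715/(2×102.4) = 30.08 mm.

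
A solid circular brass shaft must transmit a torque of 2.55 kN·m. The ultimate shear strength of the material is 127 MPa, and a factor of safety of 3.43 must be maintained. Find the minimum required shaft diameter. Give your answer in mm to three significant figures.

d = 70.5 mm

Allowable shear stress τ_allow = 127/3.43 = 37.03 MPa.
For a solid shaft τ = 16T/(πd³), so d³ = 16T/(π τ_allow) = 16×2550000/(π×37.03) = 350800 mm³.
d = (350800)^(1/3) = 70.52 mm.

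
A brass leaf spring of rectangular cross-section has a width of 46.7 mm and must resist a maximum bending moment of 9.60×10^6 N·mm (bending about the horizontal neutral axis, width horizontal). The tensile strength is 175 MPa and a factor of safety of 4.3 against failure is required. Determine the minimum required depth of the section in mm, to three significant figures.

σ_allow = 175/4.3 = 40.70 MPa.
For a rectangular section σ = 6M/(bh²), so h² = 6M/(b σ_allow) = 6×9600000/(46.7×40.70) = 30310 mm².
h = 174.1 mm.

h = 174 mm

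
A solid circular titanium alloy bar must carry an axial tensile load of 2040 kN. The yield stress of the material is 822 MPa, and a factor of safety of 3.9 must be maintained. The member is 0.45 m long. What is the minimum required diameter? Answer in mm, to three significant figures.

Allowable stress σ_allow = 822/3.9 = 210.8 MPa.
Required area A = F/σ_allow = 2040000/210.8 = 9679 mm².
A = πd²/4 → d = √(4A/π) = 111.0 mm.

d = 111 mm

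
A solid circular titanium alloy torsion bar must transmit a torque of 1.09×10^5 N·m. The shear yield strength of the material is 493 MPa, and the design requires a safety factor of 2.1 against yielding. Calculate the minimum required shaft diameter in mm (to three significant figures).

d = 133 mm

Allowable shear stress τ_allow = 493/2.1 = 234.8 MPa.
For a solid shaft τ = 16T/(πd³), so d³ = 16T/(π τ_allow) = 16×1.0900×10^8/(π×234.8) = 2.365×10^6 mm³.
d = (2.365×10^6)^(1/3) = 133.2 mm.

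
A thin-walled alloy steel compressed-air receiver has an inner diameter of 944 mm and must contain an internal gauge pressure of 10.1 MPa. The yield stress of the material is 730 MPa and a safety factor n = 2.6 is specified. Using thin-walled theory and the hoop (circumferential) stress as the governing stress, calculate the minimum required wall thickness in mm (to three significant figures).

t = 17.0 mm

σ_allow = 730/2.6 = 280.8 MPa.
Hoop stress σ_h = pD/(2t), so t = pD/(2σ_allow) = 10.1×944/(2×280.8) = 16.98 mm.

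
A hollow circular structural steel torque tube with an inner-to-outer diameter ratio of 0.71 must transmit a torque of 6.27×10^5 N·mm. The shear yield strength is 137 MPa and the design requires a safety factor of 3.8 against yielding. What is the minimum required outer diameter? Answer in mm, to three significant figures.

τ_allow = 137/3.8 = 36.05 MPa.
For a hollow shaft τ = 16T/[πd_o³(1−k⁴)] with k = 0.71, so 1−k⁴ = 0.7459.
d_o³ = 16T/[π τ_allow (1−k⁴)] = 16×627000/(π×36.05×0.7459) = 118700 mm³.
d_o = 49.15 mm.

d_o = 49.2 mm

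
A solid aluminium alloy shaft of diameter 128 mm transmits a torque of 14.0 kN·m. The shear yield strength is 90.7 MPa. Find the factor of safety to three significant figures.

τ = 16T/(πd³) = 16×1.4000×10^7/(π×128³) = 34.00 MPa.
n = τ_limit/τ = 90.7/34.00 = 2.668.

n = 2.67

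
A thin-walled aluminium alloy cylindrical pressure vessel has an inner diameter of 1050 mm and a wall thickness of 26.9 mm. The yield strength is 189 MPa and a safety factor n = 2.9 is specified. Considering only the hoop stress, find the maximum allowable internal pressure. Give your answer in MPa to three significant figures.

p_allow = 3.34 MPa

σ_allow = 189/2.9 = 65.17 MPa.
σ_h = pD/(2t) → p_allow = 2σ_allow t/D = 2×65.17×26.9/1050 = 3.339 MPa.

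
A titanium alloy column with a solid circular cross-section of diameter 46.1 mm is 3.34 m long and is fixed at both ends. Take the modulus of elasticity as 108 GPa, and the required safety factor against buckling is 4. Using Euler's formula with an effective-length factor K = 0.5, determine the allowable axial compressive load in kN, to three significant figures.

P_allow = 21.2 kN

I = πd⁴/64 = π×46.1⁴/64 = 221700 mm⁴.
Effective length L_e = KL = 0.5×3.34 m = 1670 mm.
Euler critical load P_cr = π²EI/L_e² = π²×108000×221700/1670² = 84740 N.
P_allow = P_cr/n = 84740/4 = 21180 N.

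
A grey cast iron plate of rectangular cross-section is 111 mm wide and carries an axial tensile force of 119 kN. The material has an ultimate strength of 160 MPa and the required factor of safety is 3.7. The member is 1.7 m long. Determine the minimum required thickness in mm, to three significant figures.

σ_allow = 160/3.7 = 43.24 MPa.
Required area A = F/σ_allow = 119000/43.24 = 2752 mm².
t = A/w = 2752/111 = 24.79 mm.

t = 24.8 mm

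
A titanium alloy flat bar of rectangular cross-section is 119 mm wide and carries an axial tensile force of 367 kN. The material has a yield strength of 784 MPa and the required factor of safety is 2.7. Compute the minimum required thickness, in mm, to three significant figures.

t = 10.6 mm

σ_allow = 784/2.7 = 290.4 MPa.
Required area A = F/σ_allow = 367000/290.4 = 1264 mm².
t = A/w = 1264/119 = 10.62 mm.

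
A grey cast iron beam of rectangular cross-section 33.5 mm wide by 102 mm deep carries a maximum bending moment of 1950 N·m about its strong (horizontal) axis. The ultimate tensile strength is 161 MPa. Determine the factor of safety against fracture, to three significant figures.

Section modulus S = bh²/6 = 33.5×102²/6 = 58090 mm³.
σ = M/S = 1950000/58090 = 33.57 MPa.
n = 161/33.57 = 4.796.

n = 4.80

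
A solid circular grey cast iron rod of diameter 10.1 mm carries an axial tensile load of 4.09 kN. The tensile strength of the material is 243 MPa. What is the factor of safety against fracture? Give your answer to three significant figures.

n = 4.76

A = πd²/4 = 80.12 mm².
σ = F/A = 4090.0/80.12 = 51.05 MPa.
n = 243/51.05 = 4.760.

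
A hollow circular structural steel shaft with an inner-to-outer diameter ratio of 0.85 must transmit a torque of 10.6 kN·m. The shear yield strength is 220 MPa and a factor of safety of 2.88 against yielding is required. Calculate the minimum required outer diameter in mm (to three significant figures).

d_o = 114 mm

τ_allow = 220/2.88 = 76.39 MPa.
For a hollow shaft τ = 16T/[πd_o³(1−k⁴)] with k = 0.85, so 1−k⁴ = 0.4780.
d_o³ = 16T/[π τ_allow (1−k⁴)] = 16×1.0600×10^7/(π×76.39×0.4780) = 1.479×10^6 mm³.
d_o = 113.9 mm.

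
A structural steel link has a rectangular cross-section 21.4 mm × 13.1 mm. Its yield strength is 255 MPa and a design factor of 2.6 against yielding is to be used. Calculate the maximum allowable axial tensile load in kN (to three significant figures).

F_allow = 27.5 kN

σ_allow = 255/2.6 = 98.08 MPa.
A = 21.4×13.1 = 280.3 mm².
F_allow = σ_allow × A = 98.08×280.3 = 27490 N.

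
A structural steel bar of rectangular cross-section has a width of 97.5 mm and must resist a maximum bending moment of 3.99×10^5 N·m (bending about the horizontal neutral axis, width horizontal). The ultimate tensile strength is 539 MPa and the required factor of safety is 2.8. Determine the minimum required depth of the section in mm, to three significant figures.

h = 357 mm

σ_allow = 539/2.8 = 192.5 MPa.
For a rectangular section σ = 6M/(bh²), so h² = 6M/(b σ_allow) = 6×3.9900×10^8/(97.5×192.5) = 127600 mm².
h = 357.1 mm.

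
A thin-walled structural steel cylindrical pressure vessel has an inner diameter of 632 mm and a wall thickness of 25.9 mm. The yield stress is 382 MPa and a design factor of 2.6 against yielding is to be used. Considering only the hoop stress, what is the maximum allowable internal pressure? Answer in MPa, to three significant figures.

σ_allow = 382/2.6 = 146.9 MPa.
σ_h = pD/(2t) → p_allow = 2σ_allow t/D = 2×146.9×25.9/632 = 12.04 MPa.

p_allow = 12.0 MPa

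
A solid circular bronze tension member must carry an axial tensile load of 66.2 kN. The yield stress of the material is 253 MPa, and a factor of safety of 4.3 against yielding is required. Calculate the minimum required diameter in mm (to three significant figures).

d = 37.8 mm

Allowable stress σ_allow = 253/4.3 = 58.84 MPa.
Required area A = F/σ_allow = 66200/58.84 = 1125 mm².
A = πd²/4 → d = √(4A/π) = 37.85 mm.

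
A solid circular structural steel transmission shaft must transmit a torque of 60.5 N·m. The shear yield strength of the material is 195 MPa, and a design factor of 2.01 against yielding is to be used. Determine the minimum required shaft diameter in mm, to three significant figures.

Allowable shear stress τ_allow = 195/2.01 = 97.01 MPa.
For a solid shaft τ = 16T/(πd³), so d³ = 16T/(π τ_allow) = 16×60500/(π×97.01) = 3176 mm³.
d = (3176)^(1/3) = 14.70 mm.

d = 14.7 mm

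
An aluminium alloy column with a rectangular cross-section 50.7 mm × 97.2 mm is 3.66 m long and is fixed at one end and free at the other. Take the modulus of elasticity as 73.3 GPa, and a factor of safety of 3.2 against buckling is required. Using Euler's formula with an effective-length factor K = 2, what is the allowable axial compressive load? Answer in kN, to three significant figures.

Buckling occurs about the weak axis: I_min = h·b³/12 = 97.2×50.7³/12 = 1.056×10^6 mm⁴ (b = 50.7 mm is the smaller dimension).
Effective length L_e = KL = 2×3.66 m = 7320 mm.
Euler critical load P_cr = π²EI/L_e² = π²×73300×1.056×10^6/7320² = 14250 N.
P_allow = P_cr/n = 14250/3.2 = 4454 N.

P_allow = 4.45 kN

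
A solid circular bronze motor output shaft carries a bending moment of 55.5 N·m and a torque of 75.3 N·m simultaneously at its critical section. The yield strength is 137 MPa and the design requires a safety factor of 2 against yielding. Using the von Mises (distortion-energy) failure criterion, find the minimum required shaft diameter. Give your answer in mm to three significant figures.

σ_allow = σ_y/n = 137/2 = 68.50 MPa.
For a solid shaft σ_b = 32M/(πd³) and τ = 16T/(πd³), so the von Mises stress is σ' = (16/πd³)·√(4M²+3T²).
√(4M²+3T²) = √(4×(55500)² + 3×(75300)²) = 171300 N·mm.
d³ = 16×171300/(π×68.50) = 12730 mm³.
d = 23.35 mm.

d = 23.4 mm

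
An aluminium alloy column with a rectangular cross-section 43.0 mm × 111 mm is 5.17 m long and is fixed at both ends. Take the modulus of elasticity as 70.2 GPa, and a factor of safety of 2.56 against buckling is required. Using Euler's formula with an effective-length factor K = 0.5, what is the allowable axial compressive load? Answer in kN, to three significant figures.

Buckling occurs about the weak axis: I_min = h·b³/12 = 111×43.0³/12 = 735400 mm⁴ (b = 43.0 mm is the smaller dimension).
Effective length L_e = KL = 0.5×5.17 m = 2585 mm.
Euler critical load P_cr = π²EI/L_e² = π²×70200×735400/2585² = 76250 N.
P_allow = P_cr/n = 76250/2.56 = 29790 N.

P_allow = 29.8 kN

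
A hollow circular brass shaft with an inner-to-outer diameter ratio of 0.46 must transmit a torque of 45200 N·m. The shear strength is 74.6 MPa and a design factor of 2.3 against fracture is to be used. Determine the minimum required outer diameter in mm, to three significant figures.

τ_allow = 74.6/2.3 = 32.43 MPa.
For a hollow shaft τ = 16T/[πd_o³(1−k⁴)] with k = 0.46, so 1−k⁴ = 0.9552.
d_o³ = 16T/[π τ_allow (1−k⁴)] = 16×4.5200×10^7/(π×32.43×0.9552) = 7.430×10^6 mm³.
d_o = 195.1 mm.

d_o = 195 mm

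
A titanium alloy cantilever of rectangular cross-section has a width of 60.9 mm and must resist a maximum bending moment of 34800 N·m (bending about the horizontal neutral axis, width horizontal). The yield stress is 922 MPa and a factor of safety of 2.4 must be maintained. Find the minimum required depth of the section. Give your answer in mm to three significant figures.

σ_allow = 922/2.4 = 384.2 MPa.
For a rectangular section σ = 6M/(bh²), so h² = 6M/(b σ_allow) = 6×3.4800×10^7/(60.9×384.2) = 8925 mm².
h = 94.47 mm.

h = 94.5 mm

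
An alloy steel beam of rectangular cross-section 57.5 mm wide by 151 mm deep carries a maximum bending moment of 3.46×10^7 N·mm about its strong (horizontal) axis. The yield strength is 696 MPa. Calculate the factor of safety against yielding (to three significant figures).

n = 4.40

Section modulus S = bh²/6 = 57.5×151²/6 = 218500 mm³.
σ = M/S = 3.4600×10^7/218500 = 158.3 MPa.
n = 696/158.3 = 4.395.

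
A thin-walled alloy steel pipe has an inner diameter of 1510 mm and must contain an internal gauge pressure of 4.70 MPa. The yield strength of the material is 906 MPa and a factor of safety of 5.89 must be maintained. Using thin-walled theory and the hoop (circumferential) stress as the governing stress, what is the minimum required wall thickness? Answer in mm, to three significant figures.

σ_allow = 906/5.89 = 153.8 MPa.
Hoop stress σ_h = pD/(2t), so t = pD/(2σ_allow) = 4.70×1510/(2×153.8) = 23.07 mm.

t = 23.1 mm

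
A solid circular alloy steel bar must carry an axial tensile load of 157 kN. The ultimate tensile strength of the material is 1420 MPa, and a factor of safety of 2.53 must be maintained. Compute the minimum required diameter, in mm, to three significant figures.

Allowable stress σ_allow = 1420/2.53 = 561.3 MPa.
Required area A = F/σ_allow = 157000/561.3 = 279.7 mm².
A = πd²/4 → d = √(4A/π) = 18.87 mm.

d = 18.9 mm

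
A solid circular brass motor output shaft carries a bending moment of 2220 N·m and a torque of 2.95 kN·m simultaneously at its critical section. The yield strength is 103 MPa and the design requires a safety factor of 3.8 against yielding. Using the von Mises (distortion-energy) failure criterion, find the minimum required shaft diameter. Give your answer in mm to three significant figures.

σ_allow = σ_y/n = 103/3.8 = 27.11 MPa.
For a solid shaft σ_b = 32M/(πd³) and τ = 16T/(πd³), so the von Mises stress is σ' = (16/πd³)·√(4M²+3T²).
√(4M²+3T²) = √(4×(2.220×10^6)² + 3×(2.950×10^6)²) = 6.769×10^6 N·mm.
d³ = 16×6.769×10^6/(π×27.11) = 1.272×10^6 mm³.
d = 108.3 mm.

d = 108 mm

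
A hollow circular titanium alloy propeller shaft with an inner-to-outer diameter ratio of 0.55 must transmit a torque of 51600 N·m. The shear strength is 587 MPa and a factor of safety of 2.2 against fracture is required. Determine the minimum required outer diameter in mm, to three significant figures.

d_o = 103 mm

τ_allow = 587/2.2 = 266.8 MPa.
For a hollow shaft τ = 16T/[πd_o³(1−k⁴)] with k = 0.55, so 1−k⁴ = 0.9085.
d_o³ = 16T/[π τ_allow (1−k⁴)] = 16×5.1600×10^7/(π×266.8×0.9085) = 1.084×10^6 mm³.
d_o = 102.7 mm.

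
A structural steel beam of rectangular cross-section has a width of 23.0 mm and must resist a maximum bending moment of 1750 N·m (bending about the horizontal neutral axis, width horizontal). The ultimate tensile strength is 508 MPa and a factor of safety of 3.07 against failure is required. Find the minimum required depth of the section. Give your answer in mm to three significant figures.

σ_allow = 508/3.07 = 165.5 MPa.
For a rectangular section σ = 6M/(bh²), so h² = 6M/(b σ_allow) = 6×1750000/(23.0×165.5) = 2759 mm².
h = 52.53 mm.

h = 52.5 mm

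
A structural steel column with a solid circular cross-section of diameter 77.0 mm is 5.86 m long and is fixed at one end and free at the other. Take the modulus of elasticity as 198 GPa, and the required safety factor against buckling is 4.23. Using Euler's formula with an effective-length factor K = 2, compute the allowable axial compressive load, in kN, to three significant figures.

P_allow = 5.80 kN

I = πd⁴/64 = π×77.0⁴/64 = 1.726×10^6 mm⁴.
Effective length L_e = KL = 2×5.86 m = 11720 mm.
Euler critical load P_cr = π²EI/L_e² = π²×198000×1.726×10^6/11720² = 24550 N.
P_allow = P_cr/n = 24550/4.23 = 5804 N.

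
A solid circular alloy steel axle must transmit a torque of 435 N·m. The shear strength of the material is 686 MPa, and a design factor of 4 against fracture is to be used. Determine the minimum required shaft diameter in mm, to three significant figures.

Allowable shear stress τ_allow = 686/4 = 171.5 MPa.
For a solid shaft τ = 16T/(πd³), so d³ = 16T/(π τ_allow) = 16×435000/(π×171.5) = 12920 mm³.
d = (12920)^(1/3) = 23.46 mm.

d = 23.5 mm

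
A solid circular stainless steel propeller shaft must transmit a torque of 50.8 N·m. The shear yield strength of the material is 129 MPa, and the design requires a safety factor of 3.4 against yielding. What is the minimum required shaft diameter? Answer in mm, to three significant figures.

d = 19.0 mm

Allowable shear stress τ_allow = 129/3.4 = 37.94 MPa.
For a solid shaft τ = 16T/(πd³), so d³ = 16T/(π τ_allow) = 16×50800/(π×37.94) = 6819 mm³.
d = (6819)^(1/3) = 18.96 mm.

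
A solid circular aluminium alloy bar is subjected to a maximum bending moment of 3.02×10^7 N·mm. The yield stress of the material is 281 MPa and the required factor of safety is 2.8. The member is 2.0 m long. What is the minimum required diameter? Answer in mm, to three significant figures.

σ_allow = 281/2.8 = 100.4 MPa.
For a solid circular section σ = 32M/(πd³), so d³ = 32M/(π σ_allow) = 32×3.0200×10^7/(π×100.4) = 3.065×10^6 mm³.
d = 145.3 mm.

d = 145 mm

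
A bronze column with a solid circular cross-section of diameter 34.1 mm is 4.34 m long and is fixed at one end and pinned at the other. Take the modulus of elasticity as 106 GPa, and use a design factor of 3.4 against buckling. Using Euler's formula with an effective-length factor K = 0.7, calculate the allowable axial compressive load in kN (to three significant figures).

P_allow = 2.21 kN

I = πd⁴/64 = π×34.1⁴/64 = 66370 mm⁴.
Effective length L_e = KL = 0.7×4.34 m = 3038 mm.
Euler critical load P_cr = π²EI/L_e² = π²×106000×66370/3038² = 7523 N.
P_allow = P_cr/n = 7523/3.4 = 2213 N.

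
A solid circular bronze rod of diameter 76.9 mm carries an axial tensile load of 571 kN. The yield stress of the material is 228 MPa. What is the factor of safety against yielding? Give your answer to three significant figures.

n = 1.85

A = πd²/4 = 4645 mm².
σ = F/A = 571000/4645 = 122.9 MPa.
n = 228/122.9 = 1.855.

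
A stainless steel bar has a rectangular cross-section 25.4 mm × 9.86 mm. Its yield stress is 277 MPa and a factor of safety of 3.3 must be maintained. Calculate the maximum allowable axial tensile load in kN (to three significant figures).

σ_allow = 277/3.3 = 83.94 MPa.
A = 25.4×9.86 = 250.4 mm².
F_allow = σ_allow × A = 83.94×250.4 = 21020 N.

F_allow = 21.0 kN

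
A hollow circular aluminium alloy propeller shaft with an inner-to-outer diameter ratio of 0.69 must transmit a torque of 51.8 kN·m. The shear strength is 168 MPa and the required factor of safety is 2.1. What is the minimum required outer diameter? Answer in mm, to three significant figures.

d_o = 162 mm

τ_allow = 168/2.1 = 80.00 MPa.
For a hollow shaft τ = 16T/[πd_o³(1−k⁴)] with k = 0.69, so 1−k⁴ = 0.7733.
d_o³ = 16T/[π τ_allow (1−k⁴)] = 16×5.1800×10^7/(π×80.00×0.7733) = 4.264×10^6 mm³.
d_o = 162.2 mm.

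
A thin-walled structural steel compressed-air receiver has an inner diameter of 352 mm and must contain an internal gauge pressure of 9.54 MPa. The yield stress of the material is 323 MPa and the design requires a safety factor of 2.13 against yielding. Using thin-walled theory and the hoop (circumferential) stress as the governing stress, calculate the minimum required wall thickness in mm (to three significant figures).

t = 11.1 mm

σ_allow = 323/2.13 = 151.6 MPa.
Hoop stress σ_h = pD/(2t), so t = pD/(2σ_allow) = 9.54×352/(2×151.6) = 11.07 mm.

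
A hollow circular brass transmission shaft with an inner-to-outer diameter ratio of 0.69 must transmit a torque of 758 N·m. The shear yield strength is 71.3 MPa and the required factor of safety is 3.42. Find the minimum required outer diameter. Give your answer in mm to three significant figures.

τ_allow = 71.3/3.42 = 20.85 MPa.
For a hollow shaft τ = 16T/[πd_o³(1−k⁴)] with k = 0.69, so 1−k⁴ = 0.7733.
d_o³ = 16T/[π τ_allow (1−k⁴)] = 16×758000/(π×20.85×0.7733) = 239400 mm³.
d_o = 62.10 mm.

d_o = 62.1 mm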